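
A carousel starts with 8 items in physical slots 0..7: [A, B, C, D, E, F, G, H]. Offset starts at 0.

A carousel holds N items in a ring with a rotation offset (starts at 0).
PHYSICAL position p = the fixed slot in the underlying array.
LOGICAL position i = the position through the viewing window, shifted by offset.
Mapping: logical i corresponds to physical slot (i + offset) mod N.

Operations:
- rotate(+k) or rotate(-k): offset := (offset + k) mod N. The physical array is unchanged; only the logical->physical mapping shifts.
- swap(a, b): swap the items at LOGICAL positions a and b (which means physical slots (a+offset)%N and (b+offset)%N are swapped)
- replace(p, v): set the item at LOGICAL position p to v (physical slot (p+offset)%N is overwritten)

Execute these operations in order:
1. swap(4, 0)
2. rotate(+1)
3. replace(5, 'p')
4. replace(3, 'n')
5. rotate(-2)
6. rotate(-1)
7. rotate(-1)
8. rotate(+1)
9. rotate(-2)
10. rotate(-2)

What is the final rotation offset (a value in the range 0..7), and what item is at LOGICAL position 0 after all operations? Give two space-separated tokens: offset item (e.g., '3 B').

After op 1 (swap(4, 0)): offset=0, physical=[E,B,C,D,A,F,G,H], logical=[E,B,C,D,A,F,G,H]
After op 2 (rotate(+1)): offset=1, physical=[E,B,C,D,A,F,G,H], logical=[B,C,D,A,F,G,H,E]
After op 3 (replace(5, 'p')): offset=1, physical=[E,B,C,D,A,F,p,H], logical=[B,C,D,A,F,p,H,E]
After op 4 (replace(3, 'n')): offset=1, physical=[E,B,C,D,n,F,p,H], logical=[B,C,D,n,F,p,H,E]
After op 5 (rotate(-2)): offset=7, physical=[E,B,C,D,n,F,p,H], logical=[H,E,B,C,D,n,F,p]
After op 6 (rotate(-1)): offset=6, physical=[E,B,C,D,n,F,p,H], logical=[p,H,E,B,C,D,n,F]
After op 7 (rotate(-1)): offset=5, physical=[E,B,C,D,n,F,p,H], logical=[F,p,H,E,B,C,D,n]
After op 8 (rotate(+1)): offset=6, physical=[E,B,C,D,n,F,p,H], logical=[p,H,E,B,C,D,n,F]
After op 9 (rotate(-2)): offset=4, physical=[E,B,C,D,n,F,p,H], logical=[n,F,p,H,E,B,C,D]
After op 10 (rotate(-2)): offset=2, physical=[E,B,C,D,n,F,p,H], logical=[C,D,n,F,p,H,E,B]

Answer: 2 C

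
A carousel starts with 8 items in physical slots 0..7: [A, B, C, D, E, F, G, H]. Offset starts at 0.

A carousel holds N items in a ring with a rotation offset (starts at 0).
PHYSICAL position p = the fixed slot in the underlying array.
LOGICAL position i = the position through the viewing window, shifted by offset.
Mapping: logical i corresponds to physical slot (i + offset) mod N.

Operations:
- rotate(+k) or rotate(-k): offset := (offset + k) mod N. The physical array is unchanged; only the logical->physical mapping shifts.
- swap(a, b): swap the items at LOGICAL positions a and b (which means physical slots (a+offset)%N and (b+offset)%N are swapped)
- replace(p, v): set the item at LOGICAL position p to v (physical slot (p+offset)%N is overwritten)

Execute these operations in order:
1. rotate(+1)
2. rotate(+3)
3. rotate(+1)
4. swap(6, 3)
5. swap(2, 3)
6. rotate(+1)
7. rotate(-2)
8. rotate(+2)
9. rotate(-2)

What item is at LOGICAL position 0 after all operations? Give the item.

Answer: E

Derivation:
After op 1 (rotate(+1)): offset=1, physical=[A,B,C,D,E,F,G,H], logical=[B,C,D,E,F,G,H,A]
After op 2 (rotate(+3)): offset=4, physical=[A,B,C,D,E,F,G,H], logical=[E,F,G,H,A,B,C,D]
After op 3 (rotate(+1)): offset=5, physical=[A,B,C,D,E,F,G,H], logical=[F,G,H,A,B,C,D,E]
After op 4 (swap(6, 3)): offset=5, physical=[D,B,C,A,E,F,G,H], logical=[F,G,H,D,B,C,A,E]
After op 5 (swap(2, 3)): offset=5, physical=[H,B,C,A,E,F,G,D], logical=[F,G,D,H,B,C,A,E]
After op 6 (rotate(+1)): offset=6, physical=[H,B,C,A,E,F,G,D], logical=[G,D,H,B,C,A,E,F]
After op 7 (rotate(-2)): offset=4, physical=[H,B,C,A,E,F,G,D], logical=[E,F,G,D,H,B,C,A]
After op 8 (rotate(+2)): offset=6, physical=[H,B,C,A,E,F,G,D], logical=[G,D,H,B,C,A,E,F]
After op 9 (rotate(-2)): offset=4, physical=[H,B,C,A,E,F,G,D], logical=[E,F,G,D,H,B,C,A]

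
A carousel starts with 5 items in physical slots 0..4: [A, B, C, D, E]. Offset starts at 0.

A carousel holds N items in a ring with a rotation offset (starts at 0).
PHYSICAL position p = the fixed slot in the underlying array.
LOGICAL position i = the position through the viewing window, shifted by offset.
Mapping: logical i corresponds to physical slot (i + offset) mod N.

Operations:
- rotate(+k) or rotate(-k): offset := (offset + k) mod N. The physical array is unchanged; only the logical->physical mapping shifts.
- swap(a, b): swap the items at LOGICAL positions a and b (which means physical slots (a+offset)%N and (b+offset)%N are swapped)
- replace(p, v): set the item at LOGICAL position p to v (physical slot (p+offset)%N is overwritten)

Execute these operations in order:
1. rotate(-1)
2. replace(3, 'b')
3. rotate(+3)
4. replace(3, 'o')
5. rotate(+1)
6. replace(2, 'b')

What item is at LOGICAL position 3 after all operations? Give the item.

Answer: B

Derivation:
After op 1 (rotate(-1)): offset=4, physical=[A,B,C,D,E], logical=[E,A,B,C,D]
After op 2 (replace(3, 'b')): offset=4, physical=[A,B,b,D,E], logical=[E,A,B,b,D]
After op 3 (rotate(+3)): offset=2, physical=[A,B,b,D,E], logical=[b,D,E,A,B]
After op 4 (replace(3, 'o')): offset=2, physical=[o,B,b,D,E], logical=[b,D,E,o,B]
After op 5 (rotate(+1)): offset=3, physical=[o,B,b,D,E], logical=[D,E,o,B,b]
After op 6 (replace(2, 'b')): offset=3, physical=[b,B,b,D,E], logical=[D,E,b,B,b]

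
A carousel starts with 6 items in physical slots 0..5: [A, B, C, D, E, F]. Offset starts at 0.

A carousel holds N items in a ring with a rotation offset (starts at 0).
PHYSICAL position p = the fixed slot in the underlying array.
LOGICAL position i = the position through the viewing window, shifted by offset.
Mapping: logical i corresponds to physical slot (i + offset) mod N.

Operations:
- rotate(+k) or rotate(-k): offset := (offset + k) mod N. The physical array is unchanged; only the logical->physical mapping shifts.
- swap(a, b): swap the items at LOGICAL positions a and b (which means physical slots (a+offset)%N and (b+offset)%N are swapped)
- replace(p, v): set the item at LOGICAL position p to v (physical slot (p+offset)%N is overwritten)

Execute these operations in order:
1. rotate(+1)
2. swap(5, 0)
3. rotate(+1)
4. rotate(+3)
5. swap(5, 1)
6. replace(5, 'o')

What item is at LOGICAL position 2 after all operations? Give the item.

After op 1 (rotate(+1)): offset=1, physical=[A,B,C,D,E,F], logical=[B,C,D,E,F,A]
After op 2 (swap(5, 0)): offset=1, physical=[B,A,C,D,E,F], logical=[A,C,D,E,F,B]
After op 3 (rotate(+1)): offset=2, physical=[B,A,C,D,E,F], logical=[C,D,E,F,B,A]
After op 4 (rotate(+3)): offset=5, physical=[B,A,C,D,E,F], logical=[F,B,A,C,D,E]
After op 5 (swap(5, 1)): offset=5, physical=[E,A,C,D,B,F], logical=[F,E,A,C,D,B]
After op 6 (replace(5, 'o')): offset=5, physical=[E,A,C,D,o,F], logical=[F,E,A,C,D,o]

Answer: A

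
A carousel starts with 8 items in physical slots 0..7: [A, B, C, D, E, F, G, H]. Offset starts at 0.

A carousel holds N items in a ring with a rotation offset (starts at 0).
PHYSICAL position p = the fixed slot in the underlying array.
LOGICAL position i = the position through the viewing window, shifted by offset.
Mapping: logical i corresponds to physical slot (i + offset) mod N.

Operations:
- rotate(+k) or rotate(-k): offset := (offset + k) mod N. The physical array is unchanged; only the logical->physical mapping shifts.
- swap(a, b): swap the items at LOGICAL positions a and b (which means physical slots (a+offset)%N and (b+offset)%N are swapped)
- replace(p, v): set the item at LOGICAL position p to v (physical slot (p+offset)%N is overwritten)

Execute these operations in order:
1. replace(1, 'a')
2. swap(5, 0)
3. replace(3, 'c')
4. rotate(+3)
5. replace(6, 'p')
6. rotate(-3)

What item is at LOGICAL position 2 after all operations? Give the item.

After op 1 (replace(1, 'a')): offset=0, physical=[A,a,C,D,E,F,G,H], logical=[A,a,C,D,E,F,G,H]
After op 2 (swap(5, 0)): offset=0, physical=[F,a,C,D,E,A,G,H], logical=[F,a,C,D,E,A,G,H]
After op 3 (replace(3, 'c')): offset=0, physical=[F,a,C,c,E,A,G,H], logical=[F,a,C,c,E,A,G,H]
After op 4 (rotate(+3)): offset=3, physical=[F,a,C,c,E,A,G,H], logical=[c,E,A,G,H,F,a,C]
After op 5 (replace(6, 'p')): offset=3, physical=[F,p,C,c,E,A,G,H], logical=[c,E,A,G,H,F,p,C]
After op 6 (rotate(-3)): offset=0, physical=[F,p,C,c,E,A,G,H], logical=[F,p,C,c,E,A,G,H]

Answer: C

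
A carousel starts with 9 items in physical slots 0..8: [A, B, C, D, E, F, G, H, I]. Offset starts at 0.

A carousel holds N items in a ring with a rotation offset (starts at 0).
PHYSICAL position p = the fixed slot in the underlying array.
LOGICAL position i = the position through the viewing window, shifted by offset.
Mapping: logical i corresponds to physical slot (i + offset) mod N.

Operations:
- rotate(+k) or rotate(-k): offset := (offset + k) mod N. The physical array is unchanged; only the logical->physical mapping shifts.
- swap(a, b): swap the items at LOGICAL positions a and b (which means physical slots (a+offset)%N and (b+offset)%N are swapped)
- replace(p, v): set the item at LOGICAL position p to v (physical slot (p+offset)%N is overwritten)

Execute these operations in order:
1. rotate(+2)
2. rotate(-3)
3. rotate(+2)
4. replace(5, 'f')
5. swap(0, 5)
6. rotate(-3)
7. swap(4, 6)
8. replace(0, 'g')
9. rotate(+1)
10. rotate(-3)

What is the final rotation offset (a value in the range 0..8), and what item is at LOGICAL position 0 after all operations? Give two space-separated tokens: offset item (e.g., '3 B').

Answer: 5 F

Derivation:
After op 1 (rotate(+2)): offset=2, physical=[A,B,C,D,E,F,G,H,I], logical=[C,D,E,F,G,H,I,A,B]
After op 2 (rotate(-3)): offset=8, physical=[A,B,C,D,E,F,G,H,I], logical=[I,A,B,C,D,E,F,G,H]
After op 3 (rotate(+2)): offset=1, physical=[A,B,C,D,E,F,G,H,I], logical=[B,C,D,E,F,G,H,I,A]
After op 4 (replace(5, 'f')): offset=1, physical=[A,B,C,D,E,F,f,H,I], logical=[B,C,D,E,F,f,H,I,A]
After op 5 (swap(0, 5)): offset=1, physical=[A,f,C,D,E,F,B,H,I], logical=[f,C,D,E,F,B,H,I,A]
After op 6 (rotate(-3)): offset=7, physical=[A,f,C,D,E,F,B,H,I], logical=[H,I,A,f,C,D,E,F,B]
After op 7 (swap(4, 6)): offset=7, physical=[A,f,E,D,C,F,B,H,I], logical=[H,I,A,f,E,D,C,F,B]
After op 8 (replace(0, 'g')): offset=7, physical=[A,f,E,D,C,F,B,g,I], logical=[g,I,A,f,E,D,C,F,B]
After op 9 (rotate(+1)): offset=8, physical=[A,f,E,D,C,F,B,g,I], logical=[I,A,f,E,D,C,F,B,g]
After op 10 (rotate(-3)): offset=5, physical=[A,f,E,D,C,F,B,g,I], logical=[F,B,g,I,A,f,E,D,C]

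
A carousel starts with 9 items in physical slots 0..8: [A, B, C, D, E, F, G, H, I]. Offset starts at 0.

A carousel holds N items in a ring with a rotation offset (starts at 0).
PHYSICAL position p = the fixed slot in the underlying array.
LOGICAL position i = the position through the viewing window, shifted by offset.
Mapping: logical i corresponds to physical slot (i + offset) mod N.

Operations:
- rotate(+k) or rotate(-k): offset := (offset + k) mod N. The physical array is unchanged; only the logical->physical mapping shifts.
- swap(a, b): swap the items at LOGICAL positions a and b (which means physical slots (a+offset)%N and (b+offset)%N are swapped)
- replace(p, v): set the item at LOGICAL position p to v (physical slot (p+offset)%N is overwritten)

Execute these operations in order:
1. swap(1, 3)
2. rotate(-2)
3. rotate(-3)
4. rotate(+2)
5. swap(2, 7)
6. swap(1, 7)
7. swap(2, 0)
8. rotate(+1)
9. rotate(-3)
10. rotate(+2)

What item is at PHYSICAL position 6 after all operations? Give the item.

Answer: E

Derivation:
After op 1 (swap(1, 3)): offset=0, physical=[A,D,C,B,E,F,G,H,I], logical=[A,D,C,B,E,F,G,H,I]
After op 2 (rotate(-2)): offset=7, physical=[A,D,C,B,E,F,G,H,I], logical=[H,I,A,D,C,B,E,F,G]
After op 3 (rotate(-3)): offset=4, physical=[A,D,C,B,E,F,G,H,I], logical=[E,F,G,H,I,A,D,C,B]
After op 4 (rotate(+2)): offset=6, physical=[A,D,C,B,E,F,G,H,I], logical=[G,H,I,A,D,C,B,E,F]
After op 5 (swap(2, 7)): offset=6, physical=[A,D,C,B,I,F,G,H,E], logical=[G,H,E,A,D,C,B,I,F]
After op 6 (swap(1, 7)): offset=6, physical=[A,D,C,B,H,F,G,I,E], logical=[G,I,E,A,D,C,B,H,F]
After op 7 (swap(2, 0)): offset=6, physical=[A,D,C,B,H,F,E,I,G], logical=[E,I,G,A,D,C,B,H,F]
After op 8 (rotate(+1)): offset=7, physical=[A,D,C,B,H,F,E,I,G], logical=[I,G,A,D,C,B,H,F,E]
After op 9 (rotate(-3)): offset=4, physical=[A,D,C,B,H,F,E,I,G], logical=[H,F,E,I,G,A,D,C,B]
After op 10 (rotate(+2)): offset=6, physical=[A,D,C,B,H,F,E,I,G], logical=[E,I,G,A,D,C,B,H,F]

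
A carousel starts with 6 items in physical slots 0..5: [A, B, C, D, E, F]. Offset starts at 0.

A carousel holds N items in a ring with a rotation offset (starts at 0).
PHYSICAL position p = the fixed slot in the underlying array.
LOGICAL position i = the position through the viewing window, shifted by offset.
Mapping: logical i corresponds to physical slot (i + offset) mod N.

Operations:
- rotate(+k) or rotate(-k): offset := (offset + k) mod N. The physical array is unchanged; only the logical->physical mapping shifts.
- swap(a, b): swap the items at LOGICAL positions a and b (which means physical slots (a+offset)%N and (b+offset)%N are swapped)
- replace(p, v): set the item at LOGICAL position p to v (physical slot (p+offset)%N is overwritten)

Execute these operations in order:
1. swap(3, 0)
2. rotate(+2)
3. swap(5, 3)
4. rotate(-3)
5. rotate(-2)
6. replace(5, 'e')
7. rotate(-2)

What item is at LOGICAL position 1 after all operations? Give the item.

After op 1 (swap(3, 0)): offset=0, physical=[D,B,C,A,E,F], logical=[D,B,C,A,E,F]
After op 2 (rotate(+2)): offset=2, physical=[D,B,C,A,E,F], logical=[C,A,E,F,D,B]
After op 3 (swap(5, 3)): offset=2, physical=[D,F,C,A,E,B], logical=[C,A,E,B,D,F]
After op 4 (rotate(-3)): offset=5, physical=[D,F,C,A,E,B], logical=[B,D,F,C,A,E]
After op 5 (rotate(-2)): offset=3, physical=[D,F,C,A,E,B], logical=[A,E,B,D,F,C]
After op 6 (replace(5, 'e')): offset=3, physical=[D,F,e,A,E,B], logical=[A,E,B,D,F,e]
After op 7 (rotate(-2)): offset=1, physical=[D,F,e,A,E,B], logical=[F,e,A,E,B,D]

Answer: e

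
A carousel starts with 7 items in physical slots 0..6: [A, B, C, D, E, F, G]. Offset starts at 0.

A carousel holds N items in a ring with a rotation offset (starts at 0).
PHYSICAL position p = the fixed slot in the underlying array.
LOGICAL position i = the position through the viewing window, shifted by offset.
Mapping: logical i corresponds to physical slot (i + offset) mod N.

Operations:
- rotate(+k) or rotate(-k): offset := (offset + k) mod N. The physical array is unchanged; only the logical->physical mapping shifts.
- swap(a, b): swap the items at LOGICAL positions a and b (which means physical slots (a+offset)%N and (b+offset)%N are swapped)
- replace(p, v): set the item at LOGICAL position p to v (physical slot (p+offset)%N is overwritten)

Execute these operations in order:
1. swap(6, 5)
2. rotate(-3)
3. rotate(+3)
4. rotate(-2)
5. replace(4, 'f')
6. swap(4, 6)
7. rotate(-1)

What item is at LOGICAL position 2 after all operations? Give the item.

After op 1 (swap(6, 5)): offset=0, physical=[A,B,C,D,E,G,F], logical=[A,B,C,D,E,G,F]
After op 2 (rotate(-3)): offset=4, physical=[A,B,C,D,E,G,F], logical=[E,G,F,A,B,C,D]
After op 3 (rotate(+3)): offset=0, physical=[A,B,C,D,E,G,F], logical=[A,B,C,D,E,G,F]
After op 4 (rotate(-2)): offset=5, physical=[A,B,C,D,E,G,F], logical=[G,F,A,B,C,D,E]
After op 5 (replace(4, 'f')): offset=5, physical=[A,B,f,D,E,G,F], logical=[G,F,A,B,f,D,E]
After op 6 (swap(4, 6)): offset=5, physical=[A,B,E,D,f,G,F], logical=[G,F,A,B,E,D,f]
After op 7 (rotate(-1)): offset=4, physical=[A,B,E,D,f,G,F], logical=[f,G,F,A,B,E,D]

Answer: F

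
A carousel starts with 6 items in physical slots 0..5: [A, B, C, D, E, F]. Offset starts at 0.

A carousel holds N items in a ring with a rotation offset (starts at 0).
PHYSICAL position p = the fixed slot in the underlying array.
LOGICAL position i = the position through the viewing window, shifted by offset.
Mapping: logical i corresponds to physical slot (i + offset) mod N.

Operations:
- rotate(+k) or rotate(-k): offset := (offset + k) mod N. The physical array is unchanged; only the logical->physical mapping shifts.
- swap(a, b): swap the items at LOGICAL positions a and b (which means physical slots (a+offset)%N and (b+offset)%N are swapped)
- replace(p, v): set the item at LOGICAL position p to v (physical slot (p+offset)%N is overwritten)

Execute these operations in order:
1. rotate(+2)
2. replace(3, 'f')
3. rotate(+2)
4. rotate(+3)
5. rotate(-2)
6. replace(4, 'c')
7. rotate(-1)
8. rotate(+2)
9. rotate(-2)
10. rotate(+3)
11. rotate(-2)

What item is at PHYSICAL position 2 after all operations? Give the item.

Answer: C

Derivation:
After op 1 (rotate(+2)): offset=2, physical=[A,B,C,D,E,F], logical=[C,D,E,F,A,B]
After op 2 (replace(3, 'f')): offset=2, physical=[A,B,C,D,E,f], logical=[C,D,E,f,A,B]
After op 3 (rotate(+2)): offset=4, physical=[A,B,C,D,E,f], logical=[E,f,A,B,C,D]
After op 4 (rotate(+3)): offset=1, physical=[A,B,C,D,E,f], logical=[B,C,D,E,f,A]
After op 5 (rotate(-2)): offset=5, physical=[A,B,C,D,E,f], logical=[f,A,B,C,D,E]
After op 6 (replace(4, 'c')): offset=5, physical=[A,B,C,c,E,f], logical=[f,A,B,C,c,E]
After op 7 (rotate(-1)): offset=4, physical=[A,B,C,c,E,f], logical=[E,f,A,B,C,c]
After op 8 (rotate(+2)): offset=0, physical=[A,B,C,c,E,f], logical=[A,B,C,c,E,f]
After op 9 (rotate(-2)): offset=4, physical=[A,B,C,c,E,f], logical=[E,f,A,B,C,c]
After op 10 (rotate(+3)): offset=1, physical=[A,B,C,c,E,f], logical=[B,C,c,E,f,A]
After op 11 (rotate(-2)): offset=5, physical=[A,B,C,c,E,f], logical=[f,A,B,C,c,E]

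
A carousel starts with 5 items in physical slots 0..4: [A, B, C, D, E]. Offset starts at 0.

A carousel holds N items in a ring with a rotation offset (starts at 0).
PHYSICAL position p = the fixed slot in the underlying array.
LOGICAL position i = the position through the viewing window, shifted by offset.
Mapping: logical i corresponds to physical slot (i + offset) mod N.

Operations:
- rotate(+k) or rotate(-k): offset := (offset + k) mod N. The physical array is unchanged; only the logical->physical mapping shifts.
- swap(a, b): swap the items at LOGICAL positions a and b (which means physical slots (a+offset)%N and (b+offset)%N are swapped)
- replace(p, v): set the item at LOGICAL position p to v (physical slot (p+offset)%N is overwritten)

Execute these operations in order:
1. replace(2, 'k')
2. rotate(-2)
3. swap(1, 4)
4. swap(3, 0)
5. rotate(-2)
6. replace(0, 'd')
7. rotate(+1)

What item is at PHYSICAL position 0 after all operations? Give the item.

After op 1 (replace(2, 'k')): offset=0, physical=[A,B,k,D,E], logical=[A,B,k,D,E]
After op 2 (rotate(-2)): offset=3, physical=[A,B,k,D,E], logical=[D,E,A,B,k]
After op 3 (swap(1, 4)): offset=3, physical=[A,B,E,D,k], logical=[D,k,A,B,E]
After op 4 (swap(3, 0)): offset=3, physical=[A,D,E,B,k], logical=[B,k,A,D,E]
After op 5 (rotate(-2)): offset=1, physical=[A,D,E,B,k], logical=[D,E,B,k,A]
After op 6 (replace(0, 'd')): offset=1, physical=[A,d,E,B,k], logical=[d,E,B,k,A]
After op 7 (rotate(+1)): offset=2, physical=[A,d,E,B,k], logical=[E,B,k,A,d]

Answer: A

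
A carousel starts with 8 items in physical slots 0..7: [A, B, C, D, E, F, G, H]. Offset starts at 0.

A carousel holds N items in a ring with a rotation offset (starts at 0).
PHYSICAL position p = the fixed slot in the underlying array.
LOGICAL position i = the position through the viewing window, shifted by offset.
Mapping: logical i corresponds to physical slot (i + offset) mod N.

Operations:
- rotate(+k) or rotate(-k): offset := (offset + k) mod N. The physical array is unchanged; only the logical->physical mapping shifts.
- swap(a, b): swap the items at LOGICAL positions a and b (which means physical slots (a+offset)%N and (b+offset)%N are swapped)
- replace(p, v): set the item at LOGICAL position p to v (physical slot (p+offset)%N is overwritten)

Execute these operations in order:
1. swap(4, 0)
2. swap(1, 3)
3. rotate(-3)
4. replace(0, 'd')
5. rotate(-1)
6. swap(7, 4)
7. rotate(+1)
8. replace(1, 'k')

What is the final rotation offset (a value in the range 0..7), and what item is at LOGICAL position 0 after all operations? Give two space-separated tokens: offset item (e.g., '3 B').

After op 1 (swap(4, 0)): offset=0, physical=[E,B,C,D,A,F,G,H], logical=[E,B,C,D,A,F,G,H]
After op 2 (swap(1, 3)): offset=0, physical=[E,D,C,B,A,F,G,H], logical=[E,D,C,B,A,F,G,H]
After op 3 (rotate(-3)): offset=5, physical=[E,D,C,B,A,F,G,H], logical=[F,G,H,E,D,C,B,A]
After op 4 (replace(0, 'd')): offset=5, physical=[E,D,C,B,A,d,G,H], logical=[d,G,H,E,D,C,B,A]
After op 5 (rotate(-1)): offset=4, physical=[E,D,C,B,A,d,G,H], logical=[A,d,G,H,E,D,C,B]
After op 6 (swap(7, 4)): offset=4, physical=[B,D,C,E,A,d,G,H], logical=[A,d,G,H,B,D,C,E]
After op 7 (rotate(+1)): offset=5, physical=[B,D,C,E,A,d,G,H], logical=[d,G,H,B,D,C,E,A]
After op 8 (replace(1, 'k')): offset=5, physical=[B,D,C,E,A,d,k,H], logical=[d,k,H,B,D,C,E,A]

Answer: 5 d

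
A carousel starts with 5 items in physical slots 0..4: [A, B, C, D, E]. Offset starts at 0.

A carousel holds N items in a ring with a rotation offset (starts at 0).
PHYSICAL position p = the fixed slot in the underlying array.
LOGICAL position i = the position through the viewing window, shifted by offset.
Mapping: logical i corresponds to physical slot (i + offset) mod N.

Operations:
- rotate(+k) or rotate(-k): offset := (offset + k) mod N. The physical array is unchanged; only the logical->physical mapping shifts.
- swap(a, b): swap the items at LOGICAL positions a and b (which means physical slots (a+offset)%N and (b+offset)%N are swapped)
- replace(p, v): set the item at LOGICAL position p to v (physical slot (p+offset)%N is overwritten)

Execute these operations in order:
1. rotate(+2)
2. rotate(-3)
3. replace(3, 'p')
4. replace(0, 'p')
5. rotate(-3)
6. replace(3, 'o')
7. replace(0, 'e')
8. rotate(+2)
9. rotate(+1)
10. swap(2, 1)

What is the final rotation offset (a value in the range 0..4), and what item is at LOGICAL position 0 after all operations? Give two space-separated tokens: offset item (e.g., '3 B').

Answer: 4 o

Derivation:
After op 1 (rotate(+2)): offset=2, physical=[A,B,C,D,E], logical=[C,D,E,A,B]
After op 2 (rotate(-3)): offset=4, physical=[A,B,C,D,E], logical=[E,A,B,C,D]
After op 3 (replace(3, 'p')): offset=4, physical=[A,B,p,D,E], logical=[E,A,B,p,D]
After op 4 (replace(0, 'p')): offset=4, physical=[A,B,p,D,p], logical=[p,A,B,p,D]
After op 5 (rotate(-3)): offset=1, physical=[A,B,p,D,p], logical=[B,p,D,p,A]
After op 6 (replace(3, 'o')): offset=1, physical=[A,B,p,D,o], logical=[B,p,D,o,A]
After op 7 (replace(0, 'e')): offset=1, physical=[A,e,p,D,o], logical=[e,p,D,o,A]
After op 8 (rotate(+2)): offset=3, physical=[A,e,p,D,o], logical=[D,o,A,e,p]
After op 9 (rotate(+1)): offset=4, physical=[A,e,p,D,o], logical=[o,A,e,p,D]
After op 10 (swap(2, 1)): offset=4, physical=[e,A,p,D,o], logical=[o,e,A,p,D]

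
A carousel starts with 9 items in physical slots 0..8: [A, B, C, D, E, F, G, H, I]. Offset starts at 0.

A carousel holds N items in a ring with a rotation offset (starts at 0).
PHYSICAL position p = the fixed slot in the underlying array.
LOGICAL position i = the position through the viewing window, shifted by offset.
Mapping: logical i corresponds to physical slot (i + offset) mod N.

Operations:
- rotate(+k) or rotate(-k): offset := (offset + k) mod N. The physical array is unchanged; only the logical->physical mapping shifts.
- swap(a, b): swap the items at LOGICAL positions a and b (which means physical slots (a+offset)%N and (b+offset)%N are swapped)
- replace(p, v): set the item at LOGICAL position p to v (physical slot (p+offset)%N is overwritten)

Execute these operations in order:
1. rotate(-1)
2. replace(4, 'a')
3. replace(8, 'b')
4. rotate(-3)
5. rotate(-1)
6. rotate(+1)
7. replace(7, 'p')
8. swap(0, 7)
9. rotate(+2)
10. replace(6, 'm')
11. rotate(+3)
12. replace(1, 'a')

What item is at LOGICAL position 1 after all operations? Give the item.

After op 1 (rotate(-1)): offset=8, physical=[A,B,C,D,E,F,G,H,I], logical=[I,A,B,C,D,E,F,G,H]
After op 2 (replace(4, 'a')): offset=8, physical=[A,B,C,a,E,F,G,H,I], logical=[I,A,B,C,a,E,F,G,H]
After op 3 (replace(8, 'b')): offset=8, physical=[A,B,C,a,E,F,G,b,I], logical=[I,A,B,C,a,E,F,G,b]
After op 4 (rotate(-3)): offset=5, physical=[A,B,C,a,E,F,G,b,I], logical=[F,G,b,I,A,B,C,a,E]
After op 5 (rotate(-1)): offset=4, physical=[A,B,C,a,E,F,G,b,I], logical=[E,F,G,b,I,A,B,C,a]
After op 6 (rotate(+1)): offset=5, physical=[A,B,C,a,E,F,G,b,I], logical=[F,G,b,I,A,B,C,a,E]
After op 7 (replace(7, 'p')): offset=5, physical=[A,B,C,p,E,F,G,b,I], logical=[F,G,b,I,A,B,C,p,E]
After op 8 (swap(0, 7)): offset=5, physical=[A,B,C,F,E,p,G,b,I], logical=[p,G,b,I,A,B,C,F,E]
After op 9 (rotate(+2)): offset=7, physical=[A,B,C,F,E,p,G,b,I], logical=[b,I,A,B,C,F,E,p,G]
After op 10 (replace(6, 'm')): offset=7, physical=[A,B,C,F,m,p,G,b,I], logical=[b,I,A,B,C,F,m,p,G]
After op 11 (rotate(+3)): offset=1, physical=[A,B,C,F,m,p,G,b,I], logical=[B,C,F,m,p,G,b,I,A]
After op 12 (replace(1, 'a')): offset=1, physical=[A,B,a,F,m,p,G,b,I], logical=[B,a,F,m,p,G,b,I,A]

Answer: a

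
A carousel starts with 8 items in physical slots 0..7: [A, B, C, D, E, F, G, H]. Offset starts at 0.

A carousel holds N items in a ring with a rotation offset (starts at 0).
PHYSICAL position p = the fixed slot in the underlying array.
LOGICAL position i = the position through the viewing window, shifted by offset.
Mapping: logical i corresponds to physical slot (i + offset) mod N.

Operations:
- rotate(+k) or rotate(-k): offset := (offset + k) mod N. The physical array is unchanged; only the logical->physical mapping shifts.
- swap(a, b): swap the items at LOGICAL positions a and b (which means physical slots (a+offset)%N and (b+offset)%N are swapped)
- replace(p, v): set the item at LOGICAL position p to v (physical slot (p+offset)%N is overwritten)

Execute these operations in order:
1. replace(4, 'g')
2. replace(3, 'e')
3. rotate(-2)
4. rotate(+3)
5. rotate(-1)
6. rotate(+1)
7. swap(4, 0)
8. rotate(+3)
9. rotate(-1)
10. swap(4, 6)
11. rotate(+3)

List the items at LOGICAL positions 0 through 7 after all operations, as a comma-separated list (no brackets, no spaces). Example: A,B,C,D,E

After op 1 (replace(4, 'g')): offset=0, physical=[A,B,C,D,g,F,G,H], logical=[A,B,C,D,g,F,G,H]
After op 2 (replace(3, 'e')): offset=0, physical=[A,B,C,e,g,F,G,H], logical=[A,B,C,e,g,F,G,H]
After op 3 (rotate(-2)): offset=6, physical=[A,B,C,e,g,F,G,H], logical=[G,H,A,B,C,e,g,F]
After op 4 (rotate(+3)): offset=1, physical=[A,B,C,e,g,F,G,H], logical=[B,C,e,g,F,G,H,A]
After op 5 (rotate(-1)): offset=0, physical=[A,B,C,e,g,F,G,H], logical=[A,B,C,e,g,F,G,H]
After op 6 (rotate(+1)): offset=1, physical=[A,B,C,e,g,F,G,H], logical=[B,C,e,g,F,G,H,A]
After op 7 (swap(4, 0)): offset=1, physical=[A,F,C,e,g,B,G,H], logical=[F,C,e,g,B,G,H,A]
After op 8 (rotate(+3)): offset=4, physical=[A,F,C,e,g,B,G,H], logical=[g,B,G,H,A,F,C,e]
After op 9 (rotate(-1)): offset=3, physical=[A,F,C,e,g,B,G,H], logical=[e,g,B,G,H,A,F,C]
After op 10 (swap(4, 6)): offset=3, physical=[A,H,C,e,g,B,G,F], logical=[e,g,B,G,F,A,H,C]
After op 11 (rotate(+3)): offset=6, physical=[A,H,C,e,g,B,G,F], logical=[G,F,A,H,C,e,g,B]

Answer: G,F,A,H,C,e,g,B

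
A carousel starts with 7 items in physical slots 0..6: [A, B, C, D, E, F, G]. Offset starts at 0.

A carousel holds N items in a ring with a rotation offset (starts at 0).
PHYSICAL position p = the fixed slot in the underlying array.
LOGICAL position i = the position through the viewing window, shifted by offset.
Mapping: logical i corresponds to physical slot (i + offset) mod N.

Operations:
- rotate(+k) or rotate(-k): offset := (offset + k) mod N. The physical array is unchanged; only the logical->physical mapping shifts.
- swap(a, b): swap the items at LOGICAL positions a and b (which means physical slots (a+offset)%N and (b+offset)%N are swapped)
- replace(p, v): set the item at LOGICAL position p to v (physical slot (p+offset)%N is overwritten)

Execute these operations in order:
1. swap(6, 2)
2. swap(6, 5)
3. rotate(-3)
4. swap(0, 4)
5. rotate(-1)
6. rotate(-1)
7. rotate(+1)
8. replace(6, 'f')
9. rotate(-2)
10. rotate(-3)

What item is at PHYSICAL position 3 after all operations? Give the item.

Answer: D

Derivation:
After op 1 (swap(6, 2)): offset=0, physical=[A,B,G,D,E,F,C], logical=[A,B,G,D,E,F,C]
After op 2 (swap(6, 5)): offset=0, physical=[A,B,G,D,E,C,F], logical=[A,B,G,D,E,C,F]
After op 3 (rotate(-3)): offset=4, physical=[A,B,G,D,E,C,F], logical=[E,C,F,A,B,G,D]
After op 4 (swap(0, 4)): offset=4, physical=[A,E,G,D,B,C,F], logical=[B,C,F,A,E,G,D]
After op 5 (rotate(-1)): offset=3, physical=[A,E,G,D,B,C,F], logical=[D,B,C,F,A,E,G]
After op 6 (rotate(-1)): offset=2, physical=[A,E,G,D,B,C,F], logical=[G,D,B,C,F,A,E]
After op 7 (rotate(+1)): offset=3, physical=[A,E,G,D,B,C,F], logical=[D,B,C,F,A,E,G]
After op 8 (replace(6, 'f')): offset=3, physical=[A,E,f,D,B,C,F], logical=[D,B,C,F,A,E,f]
After op 9 (rotate(-2)): offset=1, physical=[A,E,f,D,B,C,F], logical=[E,f,D,B,C,F,A]
After op 10 (rotate(-3)): offset=5, physical=[A,E,f,D,B,C,F], logical=[C,F,A,E,f,D,B]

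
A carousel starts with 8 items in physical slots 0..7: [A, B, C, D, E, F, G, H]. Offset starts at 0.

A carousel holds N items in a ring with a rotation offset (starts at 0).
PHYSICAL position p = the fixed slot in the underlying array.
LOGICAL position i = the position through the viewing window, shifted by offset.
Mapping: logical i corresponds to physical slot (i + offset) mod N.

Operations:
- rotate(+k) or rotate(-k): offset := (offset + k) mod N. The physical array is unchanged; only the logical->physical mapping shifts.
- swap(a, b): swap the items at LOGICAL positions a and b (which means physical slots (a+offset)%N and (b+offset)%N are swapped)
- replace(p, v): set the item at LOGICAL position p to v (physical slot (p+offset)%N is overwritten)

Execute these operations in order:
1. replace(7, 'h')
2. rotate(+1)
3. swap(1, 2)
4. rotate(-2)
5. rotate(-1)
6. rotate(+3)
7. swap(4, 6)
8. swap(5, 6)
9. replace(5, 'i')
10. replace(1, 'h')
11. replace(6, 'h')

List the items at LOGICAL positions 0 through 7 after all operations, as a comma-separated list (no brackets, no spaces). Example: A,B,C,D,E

After op 1 (replace(7, 'h')): offset=0, physical=[A,B,C,D,E,F,G,h], logical=[A,B,C,D,E,F,G,h]
After op 2 (rotate(+1)): offset=1, physical=[A,B,C,D,E,F,G,h], logical=[B,C,D,E,F,G,h,A]
After op 3 (swap(1, 2)): offset=1, physical=[A,B,D,C,E,F,G,h], logical=[B,D,C,E,F,G,h,A]
After op 4 (rotate(-2)): offset=7, physical=[A,B,D,C,E,F,G,h], logical=[h,A,B,D,C,E,F,G]
After op 5 (rotate(-1)): offset=6, physical=[A,B,D,C,E,F,G,h], logical=[G,h,A,B,D,C,E,F]
After op 6 (rotate(+3)): offset=1, physical=[A,B,D,C,E,F,G,h], logical=[B,D,C,E,F,G,h,A]
After op 7 (swap(4, 6)): offset=1, physical=[A,B,D,C,E,h,G,F], logical=[B,D,C,E,h,G,F,A]
After op 8 (swap(5, 6)): offset=1, physical=[A,B,D,C,E,h,F,G], logical=[B,D,C,E,h,F,G,A]
After op 9 (replace(5, 'i')): offset=1, physical=[A,B,D,C,E,h,i,G], logical=[B,D,C,E,h,i,G,A]
After op 10 (replace(1, 'h')): offset=1, physical=[A,B,h,C,E,h,i,G], logical=[B,h,C,E,h,i,G,A]
After op 11 (replace(6, 'h')): offset=1, physical=[A,B,h,C,E,h,i,h], logical=[B,h,C,E,h,i,h,A]

Answer: B,h,C,E,h,i,h,A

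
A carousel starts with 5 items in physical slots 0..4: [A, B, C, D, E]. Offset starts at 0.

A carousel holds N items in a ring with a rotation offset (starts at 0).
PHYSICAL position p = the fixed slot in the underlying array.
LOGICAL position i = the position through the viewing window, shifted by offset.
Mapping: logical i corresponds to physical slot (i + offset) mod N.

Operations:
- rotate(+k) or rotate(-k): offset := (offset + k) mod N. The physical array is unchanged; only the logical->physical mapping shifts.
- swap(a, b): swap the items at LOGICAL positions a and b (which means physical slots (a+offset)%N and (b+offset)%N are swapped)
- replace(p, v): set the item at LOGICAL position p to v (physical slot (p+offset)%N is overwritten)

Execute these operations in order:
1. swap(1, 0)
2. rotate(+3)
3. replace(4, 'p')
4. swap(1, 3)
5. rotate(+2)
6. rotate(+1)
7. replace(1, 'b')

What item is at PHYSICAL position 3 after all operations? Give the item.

Answer: D

Derivation:
After op 1 (swap(1, 0)): offset=0, physical=[B,A,C,D,E], logical=[B,A,C,D,E]
After op 2 (rotate(+3)): offset=3, physical=[B,A,C,D,E], logical=[D,E,B,A,C]
After op 3 (replace(4, 'p')): offset=3, physical=[B,A,p,D,E], logical=[D,E,B,A,p]
After op 4 (swap(1, 3)): offset=3, physical=[B,E,p,D,A], logical=[D,A,B,E,p]
After op 5 (rotate(+2)): offset=0, physical=[B,E,p,D,A], logical=[B,E,p,D,A]
After op 6 (rotate(+1)): offset=1, physical=[B,E,p,D,A], logical=[E,p,D,A,B]
After op 7 (replace(1, 'b')): offset=1, physical=[B,E,b,D,A], logical=[E,b,D,A,B]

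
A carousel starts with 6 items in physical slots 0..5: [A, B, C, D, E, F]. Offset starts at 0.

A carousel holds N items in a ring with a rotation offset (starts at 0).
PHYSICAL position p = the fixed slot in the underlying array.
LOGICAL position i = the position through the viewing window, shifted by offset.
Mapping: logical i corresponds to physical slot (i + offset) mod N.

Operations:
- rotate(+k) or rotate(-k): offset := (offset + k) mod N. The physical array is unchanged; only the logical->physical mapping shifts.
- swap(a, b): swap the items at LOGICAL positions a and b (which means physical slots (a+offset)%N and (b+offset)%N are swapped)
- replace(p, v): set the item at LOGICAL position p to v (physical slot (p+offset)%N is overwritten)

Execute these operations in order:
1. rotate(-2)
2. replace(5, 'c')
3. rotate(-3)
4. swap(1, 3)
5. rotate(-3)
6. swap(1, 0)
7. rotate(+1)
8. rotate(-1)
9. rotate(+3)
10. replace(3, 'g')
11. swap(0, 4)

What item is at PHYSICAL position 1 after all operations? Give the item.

After op 1 (rotate(-2)): offset=4, physical=[A,B,C,D,E,F], logical=[E,F,A,B,C,D]
After op 2 (replace(5, 'c')): offset=4, physical=[A,B,C,c,E,F], logical=[E,F,A,B,C,c]
After op 3 (rotate(-3)): offset=1, physical=[A,B,C,c,E,F], logical=[B,C,c,E,F,A]
After op 4 (swap(1, 3)): offset=1, physical=[A,B,E,c,C,F], logical=[B,E,c,C,F,A]
After op 5 (rotate(-3)): offset=4, physical=[A,B,E,c,C,F], logical=[C,F,A,B,E,c]
After op 6 (swap(1, 0)): offset=4, physical=[A,B,E,c,F,C], logical=[F,C,A,B,E,c]
After op 7 (rotate(+1)): offset=5, physical=[A,B,E,c,F,C], logical=[C,A,B,E,c,F]
After op 8 (rotate(-1)): offset=4, physical=[A,B,E,c,F,C], logical=[F,C,A,B,E,c]
After op 9 (rotate(+3)): offset=1, physical=[A,B,E,c,F,C], logical=[B,E,c,F,C,A]
After op 10 (replace(3, 'g')): offset=1, physical=[A,B,E,c,g,C], logical=[B,E,c,g,C,A]
After op 11 (swap(0, 4)): offset=1, physical=[A,C,E,c,g,B], logical=[C,E,c,g,B,A]

Answer: C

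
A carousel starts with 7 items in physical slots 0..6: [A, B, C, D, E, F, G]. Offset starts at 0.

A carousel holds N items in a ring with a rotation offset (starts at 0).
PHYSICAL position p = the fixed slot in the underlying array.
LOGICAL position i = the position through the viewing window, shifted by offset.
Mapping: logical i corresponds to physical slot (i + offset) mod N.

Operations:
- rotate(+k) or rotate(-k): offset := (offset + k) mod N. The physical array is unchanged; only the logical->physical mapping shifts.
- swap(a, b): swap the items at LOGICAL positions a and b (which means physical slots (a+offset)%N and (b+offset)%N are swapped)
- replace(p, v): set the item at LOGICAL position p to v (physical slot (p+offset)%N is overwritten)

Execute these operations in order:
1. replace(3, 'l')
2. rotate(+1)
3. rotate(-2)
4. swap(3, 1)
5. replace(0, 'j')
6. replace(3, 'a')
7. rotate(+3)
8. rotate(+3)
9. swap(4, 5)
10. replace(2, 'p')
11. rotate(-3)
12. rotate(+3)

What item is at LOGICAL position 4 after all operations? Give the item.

After op 1 (replace(3, 'l')): offset=0, physical=[A,B,C,l,E,F,G], logical=[A,B,C,l,E,F,G]
After op 2 (rotate(+1)): offset=1, physical=[A,B,C,l,E,F,G], logical=[B,C,l,E,F,G,A]
After op 3 (rotate(-2)): offset=6, physical=[A,B,C,l,E,F,G], logical=[G,A,B,C,l,E,F]
After op 4 (swap(3, 1)): offset=6, physical=[C,B,A,l,E,F,G], logical=[G,C,B,A,l,E,F]
After op 5 (replace(0, 'j')): offset=6, physical=[C,B,A,l,E,F,j], logical=[j,C,B,A,l,E,F]
After op 6 (replace(3, 'a')): offset=6, physical=[C,B,a,l,E,F,j], logical=[j,C,B,a,l,E,F]
After op 7 (rotate(+3)): offset=2, physical=[C,B,a,l,E,F,j], logical=[a,l,E,F,j,C,B]
After op 8 (rotate(+3)): offset=5, physical=[C,B,a,l,E,F,j], logical=[F,j,C,B,a,l,E]
After op 9 (swap(4, 5)): offset=5, physical=[C,B,l,a,E,F,j], logical=[F,j,C,B,l,a,E]
After op 10 (replace(2, 'p')): offset=5, physical=[p,B,l,a,E,F,j], logical=[F,j,p,B,l,a,E]
After op 11 (rotate(-3)): offset=2, physical=[p,B,l,a,E,F,j], logical=[l,a,E,F,j,p,B]
After op 12 (rotate(+3)): offset=5, physical=[p,B,l,a,E,F,j], logical=[F,j,p,B,l,a,E]

Answer: l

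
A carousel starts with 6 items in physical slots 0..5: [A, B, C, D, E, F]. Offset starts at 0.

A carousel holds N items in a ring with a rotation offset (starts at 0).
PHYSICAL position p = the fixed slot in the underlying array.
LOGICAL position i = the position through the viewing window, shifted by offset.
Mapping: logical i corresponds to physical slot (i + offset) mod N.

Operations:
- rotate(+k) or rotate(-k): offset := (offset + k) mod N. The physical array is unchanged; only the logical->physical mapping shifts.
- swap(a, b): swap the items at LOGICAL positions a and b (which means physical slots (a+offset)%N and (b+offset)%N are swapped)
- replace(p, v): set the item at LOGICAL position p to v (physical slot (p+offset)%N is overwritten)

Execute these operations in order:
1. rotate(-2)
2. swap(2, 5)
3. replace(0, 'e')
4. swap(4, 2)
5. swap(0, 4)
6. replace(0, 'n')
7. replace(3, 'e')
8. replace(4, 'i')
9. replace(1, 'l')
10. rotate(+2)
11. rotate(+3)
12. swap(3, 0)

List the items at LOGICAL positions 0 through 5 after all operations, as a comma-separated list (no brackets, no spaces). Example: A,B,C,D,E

After op 1 (rotate(-2)): offset=4, physical=[A,B,C,D,E,F], logical=[E,F,A,B,C,D]
After op 2 (swap(2, 5)): offset=4, physical=[D,B,C,A,E,F], logical=[E,F,D,B,C,A]
After op 3 (replace(0, 'e')): offset=4, physical=[D,B,C,A,e,F], logical=[e,F,D,B,C,A]
After op 4 (swap(4, 2)): offset=4, physical=[C,B,D,A,e,F], logical=[e,F,C,B,D,A]
After op 5 (swap(0, 4)): offset=4, physical=[C,B,e,A,D,F], logical=[D,F,C,B,e,A]
After op 6 (replace(0, 'n')): offset=4, physical=[C,B,e,A,n,F], logical=[n,F,C,B,e,A]
After op 7 (replace(3, 'e')): offset=4, physical=[C,e,e,A,n,F], logical=[n,F,C,e,e,A]
After op 8 (replace(4, 'i')): offset=4, physical=[C,e,i,A,n,F], logical=[n,F,C,e,i,A]
After op 9 (replace(1, 'l')): offset=4, physical=[C,e,i,A,n,l], logical=[n,l,C,e,i,A]
After op 10 (rotate(+2)): offset=0, physical=[C,e,i,A,n,l], logical=[C,e,i,A,n,l]
After op 11 (rotate(+3)): offset=3, physical=[C,e,i,A,n,l], logical=[A,n,l,C,e,i]
After op 12 (swap(3, 0)): offset=3, physical=[A,e,i,C,n,l], logical=[C,n,l,A,e,i]

Answer: C,n,l,A,e,i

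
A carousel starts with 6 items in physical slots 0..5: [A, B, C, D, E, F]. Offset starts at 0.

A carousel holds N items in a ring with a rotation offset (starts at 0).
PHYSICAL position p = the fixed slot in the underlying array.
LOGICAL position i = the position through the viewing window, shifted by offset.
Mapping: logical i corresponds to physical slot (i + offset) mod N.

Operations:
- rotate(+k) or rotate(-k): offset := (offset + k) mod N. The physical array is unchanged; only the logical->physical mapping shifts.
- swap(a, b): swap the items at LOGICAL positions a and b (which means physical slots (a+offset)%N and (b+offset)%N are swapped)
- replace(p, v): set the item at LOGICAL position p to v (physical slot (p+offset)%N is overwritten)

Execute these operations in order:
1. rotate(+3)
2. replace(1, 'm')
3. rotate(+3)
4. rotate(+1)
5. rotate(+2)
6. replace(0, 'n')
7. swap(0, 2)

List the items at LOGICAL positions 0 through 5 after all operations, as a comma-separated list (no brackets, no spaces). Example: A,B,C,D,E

After op 1 (rotate(+3)): offset=3, physical=[A,B,C,D,E,F], logical=[D,E,F,A,B,C]
After op 2 (replace(1, 'm')): offset=3, physical=[A,B,C,D,m,F], logical=[D,m,F,A,B,C]
After op 3 (rotate(+3)): offset=0, physical=[A,B,C,D,m,F], logical=[A,B,C,D,m,F]
After op 4 (rotate(+1)): offset=1, physical=[A,B,C,D,m,F], logical=[B,C,D,m,F,A]
After op 5 (rotate(+2)): offset=3, physical=[A,B,C,D,m,F], logical=[D,m,F,A,B,C]
After op 6 (replace(0, 'n')): offset=3, physical=[A,B,C,n,m,F], logical=[n,m,F,A,B,C]
After op 7 (swap(0, 2)): offset=3, physical=[A,B,C,F,m,n], logical=[F,m,n,A,B,C]

Answer: F,m,n,A,B,C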